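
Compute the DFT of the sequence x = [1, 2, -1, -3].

X[k] = Σ(n=0 to 3) x[n] · ω_4^(nk)
where ω_4 = e^(-2πi/4)

Computing each X[k]:
X[0] = -1
X[1] = 2-5i
X[2] = 1
X[3] = 2+5i

X = [-1, 2-5i, 1, 2+5i]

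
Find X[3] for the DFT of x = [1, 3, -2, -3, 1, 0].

X[3] = Σ(n=0 to 5) x[n] · ω_6^(3n) where ω_6 = e^(-2πi/6)
= (1)·ω_6^0 + (3)·ω_6^3 + (-2)·ω_6^6 + (-3)·ω_6^9 + (1)·ω_6^12 + (0)·ω_6^15

X[3] = 0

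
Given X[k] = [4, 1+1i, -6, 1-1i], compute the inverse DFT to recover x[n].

x[n] = (1/4) Σ(k=0 to 3) X[k] · e^(2πikn/4)

Computing each x[n]:
x[0] = 0
x[1] = 2
x[2] = -1
x[3] = 3

x = [0, 2, -1, 3]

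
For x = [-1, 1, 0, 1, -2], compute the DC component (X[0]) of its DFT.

X[0] = Σ(n=0 to 4) x[n] · ω_5^0 = Σ x[n]
= (-1) + (1) + (0) + (1) + (-2)

X[0] = -1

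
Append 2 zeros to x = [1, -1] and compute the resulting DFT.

Original 2-point DFT: [0, 2]
Zero-padded 4-point DFT provides frequency interpolation.

DFT_4([x, 0, ...]) = [0, 1+1i, 2, 1-1i]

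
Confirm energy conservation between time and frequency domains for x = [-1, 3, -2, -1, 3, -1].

Time domain:
Σ|x[n]|² = |-1|² + |3|² + |-2|² + |-1|² + |3|² + |-1|² = 25.0000

Frequency domain:
(1/6)Σ|X[k]|² = (1/6)(|1|² + |0.5000+0.8660i|² + |-3.5000-7.7942i|² + |-1|² + |-3.5000+7.7942i|² + |0.5000-0.8660i|²) = (1/6)·150.0000 = 25.0000

Both sides agree, confirming Parseval's theorem.

Σ|x[n]|² = (1/N)Σ|X[k]|² = 25.0000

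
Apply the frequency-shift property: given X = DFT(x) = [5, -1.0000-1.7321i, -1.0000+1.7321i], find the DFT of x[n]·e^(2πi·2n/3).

Modulation property: DFT(ω_3^(-2n)·x[n]) = X[(k-2) mod 3], so circularly shift X by 2 positions.

X[k-2] = [-1.0000-1.7321i, -1.0000+1.7321i, 5]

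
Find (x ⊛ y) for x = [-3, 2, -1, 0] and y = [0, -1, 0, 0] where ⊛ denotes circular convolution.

(x ⊛ y)[n] = Σ(m=0 to 3) x[m] · y[(n-m) mod 4]

Computing each output sample:
(x ⊛ y)[0] = 0
(x ⊛ y)[1] = 3
(x ⊛ y)[2] = -2
(x ⊛ y)[3] = 1

x ⊛ y = [0, 3, -2, 1]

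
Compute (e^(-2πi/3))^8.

Since ω_3^3 = 1, powers reduce modulo 3.
8 mod 3 = 2
So ω_3^8 = ω_3^2 = e^(-2πi·2/3)

ω_3^8 = ω_3^2 = -0.5000+0.8660i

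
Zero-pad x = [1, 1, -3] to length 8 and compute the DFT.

Original 3-point DFT: [-1, 2.0000-3.4641i, 2.0000+3.4641i]
Zero-padded 8-point DFT provides frequency interpolation.

DFT_8([x, 0, ...]) = [-1, 1.7071+2.2929i, 4-1i, 0.2929-3.7071i, -3, 0.2929+3.7071i, 4+1i, 1.7071-2.2929i]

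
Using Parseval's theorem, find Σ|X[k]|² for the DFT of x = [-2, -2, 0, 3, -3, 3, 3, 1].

Parseval: Σ|x[n]|² = (1/N)Σ|X[k]|², so Σ|X[k]|² = N·Σ|x[n]|² = 8·45.0000

Σ|X[k]|² = N·Σ|x[n]|² = 8·45.0000 = 360.0000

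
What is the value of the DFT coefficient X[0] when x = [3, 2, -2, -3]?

X[0] = Σ(n=0 to 3) x[n] · ω_4^0 = Σ x[n]
= (3) + (2) + (-2) + (-3)

X[0] = 0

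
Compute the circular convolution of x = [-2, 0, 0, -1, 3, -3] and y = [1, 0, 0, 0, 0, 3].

(x ⊛ y)[n] = Σ(m=0 to 5) x[m] · y[(n-m) mod 6]

Computing each output sample:
(x ⊛ y)[0] = -2
(x ⊛ y)[1] = 0
(x ⊛ y)[2] = -3
(x ⊛ y)[3] = 8
(x ⊛ y)[4] = -6
(x ⊛ y)[5] = -9

x ⊛ y = [-2, 0, -3, 8, -6, -9]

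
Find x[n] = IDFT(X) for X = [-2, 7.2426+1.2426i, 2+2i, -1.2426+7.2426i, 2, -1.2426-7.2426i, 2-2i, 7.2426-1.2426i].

x[n] = (1/8) Σ(k=0 to 7) X[k] · e^(2πikn/8)

Computing each x[n]:
x[0] = 2
x[1] = -1
x[2] = 1
x[3] = -3
x[4] = -1
x[5] = -1
x[6] = -2
x[7] = 3

x = [2, -1, 1, -3, -1, -1, -2, 3]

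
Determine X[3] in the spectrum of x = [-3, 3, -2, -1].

X[3] = Σ(n=0 to 3) x[n] · ω_4^(3n) where ω_4 = e^(-2πi/4)
= (-3)·ω_4^0 + (3)·ω_4^3 + (-2)·ω_4^6 + (-1)·ω_4^9

X[3] = -1+4i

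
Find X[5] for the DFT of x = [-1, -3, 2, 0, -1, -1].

X[5] = Σ(n=0 to 5) x[n] · ω_6^(5n) where ω_6 = e^(-2πi/6)
= (-1)·ω_6^0 + (-3)·ω_6^5 + (2)·ω_6^10 + (0)·ω_6^15 + (-1)·ω_6^20 + (-1)·ω_6^25

X[5] = -3.5000+0.8660i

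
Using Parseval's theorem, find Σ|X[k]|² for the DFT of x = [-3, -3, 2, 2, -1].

Parseval: Σ|x[n]|² = (1/N)Σ|X[k]|², so Σ|X[k]|² = N·Σ|x[n]|² = 5·27.0000

Σ|X[k]|² = N·Σ|x[n]|² = 5·27.0000 = 135.0000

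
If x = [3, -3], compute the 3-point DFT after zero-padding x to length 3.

Original 2-point DFT: [0, 6]
Zero-padded 3-point DFT provides frequency interpolation.

DFT_3([x, 0, ...]) = [0, 4.5000+2.5981i, 4.5000-2.5981i]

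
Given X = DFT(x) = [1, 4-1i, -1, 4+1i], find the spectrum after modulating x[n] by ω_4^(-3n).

Modulation property: DFT(ω_4^(-3n)·x[n]) = X[(k-3) mod 4], so circularly shift X by 3 positions.

X[k-3] = [4-1i, -1, 4+1i, 1]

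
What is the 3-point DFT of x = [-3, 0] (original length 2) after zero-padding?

Original 2-point DFT: [-3, -3]
Zero-padded 3-point DFT provides frequency interpolation.

DFT_3([x, 0, ...]) = [-3, -3, -3]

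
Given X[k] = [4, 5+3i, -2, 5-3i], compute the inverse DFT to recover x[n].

x[n] = (1/4) Σ(k=0 to 3) X[k] · e^(2πikn/4)

Computing each x[n]:
x[0] = 3
x[1] = 0
x[2] = -2
x[3] = 3

x = [3, 0, -2, 3]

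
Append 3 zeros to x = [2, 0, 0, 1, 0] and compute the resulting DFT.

Original 5-point DFT: [3, 1.1910+0.5878i, 2.3090-0.9511i, 2.3090+0.9511i, 1.1910-0.5878i]
Zero-padded 8-point DFT provides frequency interpolation.

DFT_8([x, 0, ...]) = [3, 1.2929-0.7071i, 2+1i, 2.7071-0.7071i, 1, 2.7071+0.7071i, 2-1i, 1.2929+0.7071i]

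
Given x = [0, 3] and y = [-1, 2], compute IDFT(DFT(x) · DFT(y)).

(x ⊛ y)[n] = Σ(m=0 to 1) x[m] · y[(n-m) mod 2]

Computing each output sample:
(x ⊛ y)[0] = 6
(x ⊛ y)[1] = -3

x ⊛ y = [6, -3]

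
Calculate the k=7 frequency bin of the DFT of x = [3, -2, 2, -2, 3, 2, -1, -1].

X[7] = Σ(n=0 to 7) x[n] · ω_8^(7n) where ω_8 = e^(-2πi/8)
= (3)·ω_8^0 + (-2)·ω_8^7 + (2)·ω_8^14 + (-2)·ω_8^21 + (3)·ω_8^28 + (2)·ω_8^35 + (-1)·ω_8^42 + (-1)·ω_8^49

X[7] = -2.1213-0.5355i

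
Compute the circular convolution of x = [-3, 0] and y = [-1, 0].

(x ⊛ y)[n] = Σ(m=0 to 1) x[m] · y[(n-m) mod 2]

Computing each output sample:
(x ⊛ y)[0] = 3
(x ⊛ y)[1] = 0

x ⊛ y = [3, 0]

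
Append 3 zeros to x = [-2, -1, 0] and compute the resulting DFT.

Original 3-point DFT: [-3, -1.5000+0.8660i, -1.5000-0.8660i]
Zero-padded 6-point DFT provides frequency interpolation.

DFT_6([x, 0, ...]) = [-3, -2.5000+0.8660i, -1.5000+0.8660i, -1, -1.5000-0.8660i, -2.5000-0.8660i]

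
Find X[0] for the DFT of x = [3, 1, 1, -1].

X[0] = Σ(n=0 to 3) x[n] · ω_4^0 = Σ x[n]
= (3) + (1) + (1) + (-1)

X[0] = 4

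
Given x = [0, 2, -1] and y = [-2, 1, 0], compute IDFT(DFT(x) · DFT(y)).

(x ⊛ y)[n] = Σ(m=0 to 2) x[m] · y[(n-m) mod 3]

Computing each output sample:
(x ⊛ y)[0] = -1
(x ⊛ y)[1] = -4
(x ⊛ y)[2] = 4

x ⊛ y = [-1, -4, 4]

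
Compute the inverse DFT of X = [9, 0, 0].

x[n] = (1/3) Σ(k=0 to 2) X[k] · e^(2πikn/3)

Computing each x[n]:
x[0] = 3
x[1] = 3
x[2] = 3

x = [3, 3, 3]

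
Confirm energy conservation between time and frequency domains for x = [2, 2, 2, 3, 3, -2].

Time domain:
Σ|x[n]|² = |2|² + |2|² + |2|² + |3|² + |3|² + |-2|² = 34.0000

Frequency domain:
(1/6)Σ|X[k]|² = (1/6)(|10|² + |-3.5000-2.5981i|² + |2.5000-4.3301i|² + |4|² + |2.5000+4.3301i|² + |-3.5000+2.5981i|²) = (1/6)·204.0000 = 34.0000

Both sides agree, confirming Parseval's theorem.

Σ|x[n]|² = (1/N)Σ|X[k]|² = 34.0000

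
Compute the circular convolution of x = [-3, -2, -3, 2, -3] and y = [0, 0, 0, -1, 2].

(x ⊛ y)[n] = Σ(m=0 to 4) x[m] · y[(n-m) mod 5]

Computing each output sample:
(x ⊛ y)[0] = -1
(x ⊛ y)[1] = -8
(x ⊛ y)[2] = 7
(x ⊛ y)[3] = -3
(x ⊛ y)[4] = -4

x ⊛ y = [-1, -8, 7, -3, -4]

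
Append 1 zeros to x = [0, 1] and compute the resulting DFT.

Original 2-point DFT: [1, -1]
Zero-padded 3-point DFT provides frequency interpolation.

DFT_3([x, 0, ...]) = [1, -0.5000-0.8660i, -0.5000+0.8660i]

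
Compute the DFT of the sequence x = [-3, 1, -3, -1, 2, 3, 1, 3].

X[k] = Σ(n=0 to 7) x[n] · ω_8^(nk)
where ω_8 = e^(-2πi/8)

Computing each X[k]:
X[0] = 3
X[1] = -3.5858+8.2426i
X[2] = 1-2i
X[3] = -6.4142+0.2426i
X[4] = -9
X[5] = -6.4142-0.2426i
X[6] = 1+2i
X[7] = -3.5858-8.2426i

X = [3, -3.5858+8.2426i, 1-2i, -6.4142+0.2426i, -9, -6.4142-0.2426i, 1+2i, -3.5858-8.2426i]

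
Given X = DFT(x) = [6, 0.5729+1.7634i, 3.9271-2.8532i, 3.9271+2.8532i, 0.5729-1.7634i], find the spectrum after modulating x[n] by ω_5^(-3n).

Modulation property: DFT(ω_5^(-3n)·x[n]) = X[(k-3) mod 5], so circularly shift X by 3 positions.

X[k-3] = [3.9271-2.8532i, 3.9271+2.8532i, 0.5729-1.7634i, 6, 0.5729+1.7634i]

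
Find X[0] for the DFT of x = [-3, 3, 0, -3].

X[0] = Σ(n=0 to 3) x[n] · ω_4^0 = Σ x[n]
= (-3) + (3) + (0) + (-3)

X[0] = -3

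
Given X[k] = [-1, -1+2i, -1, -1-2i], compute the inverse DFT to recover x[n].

x[n] = (1/4) Σ(k=0 to 3) X[k] · e^(2πikn/4)

Computing each x[n]:
x[0] = -1
x[1] = -1
x[2] = 0
x[3] = 1

x = [-1, -1, 0, 1]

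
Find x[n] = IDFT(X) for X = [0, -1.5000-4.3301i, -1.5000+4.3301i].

x[n] = (1/3) Σ(k=0 to 2) X[k] · e^(2πikn/3)

Computing each x[n]:
x[0] = -1
x[1] = 3
x[2] = -2

x = [-1, 3, -2]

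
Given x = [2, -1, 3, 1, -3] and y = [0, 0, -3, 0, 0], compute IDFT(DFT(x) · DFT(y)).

(x ⊛ y)[n] = Σ(m=0 to 4) x[m] · y[(n-m) mod 5]

Computing each output sample:
(x ⊛ y)[0] = -3
(x ⊛ y)[1] = 9
(x ⊛ y)[2] = -6
(x ⊛ y)[3] = 3
(x ⊛ y)[4] = -9

x ⊛ y = [-3, 9, -6, 3, -9]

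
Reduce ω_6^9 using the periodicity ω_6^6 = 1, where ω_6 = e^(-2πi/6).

Since ω_6^6 = 1, powers reduce modulo 6.
9 mod 6 = 3
So ω_6^9 = ω_6^3 = e^(-2πi·3/6)

ω_6^9 = ω_6^3 = -1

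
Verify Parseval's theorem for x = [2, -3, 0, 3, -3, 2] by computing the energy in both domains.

Time domain:
Σ|x[n]|² = |2|² + |-3|² + |0|² + |3|² + |-3|² + |2|² = 35.0000

Frequency domain:
(1/6)Σ|X[k]|² = (1/6)(|1|² + |1.7321i|² + |7.0000+6.9282i|² + |-3|² + |7.0000-6.9282i|² + |-1.7321i|²) = (1/6)·210.0000 = 35.0000

Both sides agree, confirming Parseval's theorem.

Σ|x[n]|² = (1/N)Σ|X[k]|² = 35.0000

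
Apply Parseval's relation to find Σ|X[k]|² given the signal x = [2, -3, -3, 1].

Parseval: Σ|x[n]|² = (1/N)Σ|X[k]|², so Σ|X[k]|² = N·Σ|x[n]|² = 4·23.0000

Σ|X[k]|² = N·Σ|x[n]|² = 4·23.0000 = 92.0000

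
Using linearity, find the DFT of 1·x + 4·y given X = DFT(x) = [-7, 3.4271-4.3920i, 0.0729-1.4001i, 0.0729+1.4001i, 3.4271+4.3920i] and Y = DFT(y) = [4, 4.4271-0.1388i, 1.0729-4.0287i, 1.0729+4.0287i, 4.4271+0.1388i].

By linearity: DFT(1x + 4y) = 1·DFT(x) + 4·DFT(y)
= 1·[-7, 3.4271-4.3920i, 0.0729-1.4001i, 0.0729+1.4001i, 3.4271+4.3920i] + 4·[4, 4.4271-0.1388i, 1.0729-4.0287i, 1.0729+4.0287i, 4.4271+0.1388i]

Computing element-wise:
Z[0] = 1·(-7) + 4·(4) = 9
Z[1] = 1·(3.4271-4.3920i) + 4·(4.4271-0.1388i) = 21.1355-4.9472i
Z[2] = 1·(0.0729-1.4001i) + 4·(1.0729-4.0287i) = 4.3645-17.5149i
Z[3] = 1·(0.0729+1.4001i) + 4·(1.0729+4.0287i) = 4.3645+17.5149i
Z[4] = 1·(3.4271+4.3920i) + 4·(4.4271+0.1388i) = 21.1355+4.9472i

DFT(1x + 4y) = 1·X + 4·Y = [9, 21.1355-4.9472i, 4.3645-17.5149i, 4.3645+17.5149i, 21.1355+4.9472i]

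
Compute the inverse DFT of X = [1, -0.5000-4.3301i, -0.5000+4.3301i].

x[n] = (1/3) Σ(k=0 to 2) X[k] · e^(2πikn/3)

Computing each x[n]:
x[0] = 0
x[1] = 3
x[2] = -2

x = [0, 3, -2]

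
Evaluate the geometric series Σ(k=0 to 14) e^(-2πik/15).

Sum of all nth roots of unity equals 0 for n > 1 (geometric series with r ≠ 1).

0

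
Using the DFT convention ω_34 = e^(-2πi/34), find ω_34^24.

ω_34^24 = e^(-2πi·24/34)
= cos(-2π·24/34) + i·sin(-2π·24/34)
= cos(-48π/34) + i·sin(-48π/34)

ω_34^24 = cos(-48π/34) + i·sin(-48π/34) = -0.2737+0.9618i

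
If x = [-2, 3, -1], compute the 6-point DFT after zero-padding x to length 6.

Original 3-point DFT: [0, -3.0000-3.4641i, -3.0000+3.4641i]
Zero-padded 6-point DFT provides frequency interpolation.

DFT_6([x, 0, ...]) = [0, -1.7321i, -3.0000-3.4641i, -6, -3.0000+3.4641i, 1.7321i]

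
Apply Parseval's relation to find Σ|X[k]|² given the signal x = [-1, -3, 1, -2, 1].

Parseval: Σ|x[n]|² = (1/N)Σ|X[k]|², so Σ|X[k]|² = N·Σ|x[n]|² = 5·16.0000

Σ|X[k]|² = N·Σ|x[n]|² = 5·16.0000 = 80.0000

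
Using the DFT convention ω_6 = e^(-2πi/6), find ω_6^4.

ω_6^4 = e^(-2πi·4/6)
= cos(-2π·4/6) + i·sin(-2π·4/6)
= cos(-8π/6) + i·sin(-8π/6)

ω_6^4 = cos(-8π/6) + i·sin(-8π/6) = -0.5000+0.8660i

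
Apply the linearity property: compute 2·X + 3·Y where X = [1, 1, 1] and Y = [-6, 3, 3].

By linearity: DFT(2x + 3y) = 2·DFT(x) + 3·DFT(y)
= 2·[1, 1, 1] + 3·[-6, 3, 3]

Computing element-wise:
Z[0] = 2·(1) + 3·(-6) = -16
Z[1] = 2·(1) + 3·(3) = 11
Z[2] = 2·(1) + 3·(3) = 11

DFT(2x + 3y) = 2·X + 3·Y = [-16, 11, 11]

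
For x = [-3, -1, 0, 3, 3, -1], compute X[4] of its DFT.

X[4] = Σ(n=0 to 5) x[n] · ω_6^(4n) where ω_6 = e^(-2πi/6)
= (-3)·ω_6^0 + (-1)·ω_6^4 + (0)·ω_6^8 + (3)·ω_6^12 + (3)·ω_6^16 + (-1)·ω_6^20

X[4] = -0.5000+2.5981i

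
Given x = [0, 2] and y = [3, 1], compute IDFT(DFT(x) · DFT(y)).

(x ⊛ y)[n] = Σ(m=0 to 1) x[m] · y[(n-m) mod 2]

Computing each output sample:
(x ⊛ y)[0] = 2
(x ⊛ y)[1] = 6

x ⊛ y = [2, 6]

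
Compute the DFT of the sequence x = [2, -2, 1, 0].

X[k] = Σ(n=0 to 3) x[n] · ω_4^(nk)
where ω_4 = e^(-2πi/4)

Computing each X[k]:
X[0] = 1
X[1] = 1+2i
X[2] = 5
X[3] = 1-2i

X = [1, 1+2i, 5, 1-2i]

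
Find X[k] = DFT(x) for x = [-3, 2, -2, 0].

X[k] = Σ(n=0 to 3) x[n] · ω_4^(nk)
where ω_4 = e^(-2πi/4)

Computing each X[k]:
X[0] = -3
X[1] = -1-2i
X[2] = -7
X[3] = -1+2i

X = [-3, -1-2i, -7, -1+2i]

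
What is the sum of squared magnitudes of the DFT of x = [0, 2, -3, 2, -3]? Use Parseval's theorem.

Parseval: Σ|x[n]|² = (1/N)Σ|X[k]|², so Σ|X[k]|² = N·Σ|x[n]|² = 5·26.0000

Σ|X[k]|² = N·Σ|x[n]|² = 5·26.0000 = 130.0000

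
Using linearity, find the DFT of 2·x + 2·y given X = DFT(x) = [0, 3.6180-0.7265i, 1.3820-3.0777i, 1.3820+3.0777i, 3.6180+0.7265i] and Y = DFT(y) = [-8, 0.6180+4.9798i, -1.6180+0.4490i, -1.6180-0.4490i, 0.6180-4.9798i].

By linearity: DFT(2x + 2y) = 2·DFT(x) + 2·DFT(y)
= 2·[0, 3.6180-0.7265i, 1.3820-3.0777i, 1.3820+3.0777i, 3.6180+0.7265i] + 2·[-8, 0.6180+4.9798i, -1.6180+0.4490i, -1.6180-0.4490i, 0.6180-4.9798i]

Computing element-wise:
Z[0] = 2·(0) + 2·(-8) = -16
Z[1] = 2·(3.6180-0.7265i) + 2·(0.6180+4.9798i) = 8.4720+8.5066i
Z[2] = 2·(1.3820-3.0777i) + 2·(-1.6180+0.4490i) = -0.4720-5.2574i
Z[3] = 2·(1.3820+3.0777i) + 2·(-1.6180-0.4490i) = -0.4720+5.2574i
Z[4] = 2·(3.6180+0.7265i) + 2·(0.6180-4.9798i) = 8.4720-8.5066i

DFT(2x + 2y) = 2·X + 2·Y = [-16, 8.4720+8.5066i, -0.4720-5.2574i, -0.4720+5.2574i, 8.4720-8.5066i]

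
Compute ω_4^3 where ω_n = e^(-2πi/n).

ω_4^3 = e^(-2πi·3/4)
= cos(-2π·3/4) + i·sin(-2π·3/4)
= cos(-6π/4) + i·sin(-6π/4)

ω_4^3 = cos(-6π/4) + i·sin(-6π/4) = 1i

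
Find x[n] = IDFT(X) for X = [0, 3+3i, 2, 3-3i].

x[n] = (1/4) Σ(k=0 to 3) X[k] · e^(2πikn/4)

Computing each x[n]:
x[0] = 2
x[1] = -2
x[2] = -1
x[3] = 1

x = [2, -2, -1, 1]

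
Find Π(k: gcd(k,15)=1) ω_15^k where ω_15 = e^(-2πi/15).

The primitive 15th roots of unity are ω_15^k for k coprime to 15: k ∈ {1, 2, 4, 7, 8, 11, 13, 14}
Their product equals the constant term of the cyclotomic polynomial Φ_15(x) up to sign.
For n ≥ 3, the product of all primitive nth roots of unity is 1. (For n=1 it is 1; for n=2 it is -1.)

1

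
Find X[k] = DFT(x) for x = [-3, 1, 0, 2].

X[k] = Σ(n=0 to 3) x[n] · ω_4^(nk)
where ω_4 = e^(-2πi/4)

Computing each X[k]:
X[0] = 0
X[1] = -3+1i
X[2] = -6
X[3] = -3-1i

X = [0, -3+1i, -6, -3-1i]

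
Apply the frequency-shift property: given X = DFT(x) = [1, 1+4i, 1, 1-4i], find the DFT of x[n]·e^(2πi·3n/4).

Modulation property: DFT(ω_4^(-3n)·x[n]) = X[(k-3) mod 4], so circularly shift X by 3 positions.

X[k-3] = [1+4i, 1, 1-4i, 1]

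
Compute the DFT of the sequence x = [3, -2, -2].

X[k] = Σ(n=0 to 2) x[n] · ω_3^(nk)
where ω_3 = e^(-2πi/3)

Computing each X[k]:
X[0] = -1
X[1] = 5
X[2] = 5

X = [-1, 5, 5]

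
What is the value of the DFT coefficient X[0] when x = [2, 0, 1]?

X[0] = Σ(n=0 to 2) x[n] · ω_3^0 = Σ x[n]
= (2) + (0) + (1)

X[0] = 3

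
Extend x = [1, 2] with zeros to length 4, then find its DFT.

Original 2-point DFT: [3, -1]
Zero-padded 4-point DFT provides frequency interpolation.

DFT_4([x, 0, ...]) = [3, 1-2i, -1, 1+2i]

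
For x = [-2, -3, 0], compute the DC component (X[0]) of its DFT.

X[0] = Σ(n=0 to 2) x[n] · ω_3^0 = Σ x[n]
= (-2) + (-3) + (0)

X[0] = -5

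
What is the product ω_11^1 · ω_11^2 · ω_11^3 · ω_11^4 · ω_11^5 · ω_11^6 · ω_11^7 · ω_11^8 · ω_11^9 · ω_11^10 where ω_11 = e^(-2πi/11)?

The primitive 11th roots of unity are ω_11^k for k coprime to 11: k ∈ {1, 2, 3, 4, 5, 6, 7, 8, 9, 10}
Their product equals the constant term of the cyclotomic polynomial Φ_11(x) up to sign.
For n ≥ 3, the product of all primitive nth roots of unity is 1. (For n=1 it is 1; for n=2 it is -1.)

1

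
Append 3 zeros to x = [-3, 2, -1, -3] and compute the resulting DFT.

Original 4-point DFT: [-5, -2-5i, -3, -2+5i]
Zero-padded 7-point DFT provides frequency interpolation.

DFT_7([x, 0, ...]) = [-5, 1.1724+0.7129i, -4.4145-4.7292i, -4.7579+1.2752i, -4.7579-1.2752i, -4.4145+4.7292i, 1.1724-0.7129i]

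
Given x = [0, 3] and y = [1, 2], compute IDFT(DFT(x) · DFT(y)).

(x ⊛ y)[n] = Σ(m=0 to 1) x[m] · y[(n-m) mod 2]

Computing each output sample:
(x ⊛ y)[0] = 6
(x ⊛ y)[1] = 3

x ⊛ y = [6, 3]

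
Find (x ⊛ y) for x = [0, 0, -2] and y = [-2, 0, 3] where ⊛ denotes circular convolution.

(x ⊛ y)[n] = Σ(m=0 to 2) x[m] · y[(n-m) mod 3]

Computing each output sample:
(x ⊛ y)[0] = 0
(x ⊛ y)[1] = -6
(x ⊛ y)[2] = 4

x ⊛ y = [0, -6, 4]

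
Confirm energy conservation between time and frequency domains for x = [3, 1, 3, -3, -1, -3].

Time domain:
Σ|x[n]|² = |3|² + |1|² + |3|² + |-3|² + |-1|² + |-3|² = 38.0000

Frequency domain:
(1/6)Σ|X[k]|² = (1/6)(|0|² + |4.0000-6.9282i|² + |0|² + |10|² + |0|² + |4.0000+6.9282i|²) = (1/6)·228.0000 = 38.0000

Both sides agree, confirming Parseval's theorem.

Σ|x[n]|² = (1/N)Σ|X[k]|² = 38.0000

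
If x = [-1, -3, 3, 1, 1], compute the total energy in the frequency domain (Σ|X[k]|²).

Parseval: Σ|x[n]|² = (1/N)Σ|X[k]|², so Σ|X[k]|² = N·Σ|x[n]|² = 5·21.0000

Σ|X[k]|² = N·Σ|x[n]|² = 5·21.0000 = 105.0000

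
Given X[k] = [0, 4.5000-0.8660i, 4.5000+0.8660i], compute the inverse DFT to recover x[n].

x[n] = (1/3) Σ(k=0 to 2) X[k] · e^(2πikn/3)

Computing each x[n]:
x[0] = 3
x[1] = -1
x[2] = -2

x = [3, -1, -2]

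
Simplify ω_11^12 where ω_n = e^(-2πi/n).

Since ω_11^11 = 1, powers reduce modulo 11.
12 mod 11 = 1
So ω_11^12 = ω_11^1 = e^(-2πi·1/11)

ω_11^12 = ω_11^1 = 0.8413-0.5406i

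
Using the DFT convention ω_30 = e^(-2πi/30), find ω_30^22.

ω_30^22 = e^(-2πi·22/30)
= cos(-2π·22/30) + i·sin(-2π·22/30)
= cos(-44π/30) + i·sin(-44π/30)

ω_30^22 = cos(-44π/30) + i·sin(-44π/30) = -0.1045+0.9945i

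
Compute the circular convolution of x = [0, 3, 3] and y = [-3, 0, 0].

(x ⊛ y)[n] = Σ(m=0 to 2) x[m] · y[(n-m) mod 3]

Computing each output sample:
(x ⊛ y)[0] = 0
(x ⊛ y)[1] = -9
(x ⊛ y)[2] = -9

x ⊛ y = [0, -9, -9]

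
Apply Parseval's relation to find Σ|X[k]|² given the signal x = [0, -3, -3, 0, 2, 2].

Parseval: Σ|x[n]|² = (1/N)Σ|X[k]|², so Σ|X[k]|² = N·Σ|x[n]|² = 6·26.0000

Σ|X[k]|² = N·Σ|x[n]|² = 6·26.0000 = 156.0000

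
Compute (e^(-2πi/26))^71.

Since ω_26^26 = 1, powers reduce modulo 26.
71 mod 26 = 19
So ω_26^71 = ω_26^19 = e^(-2πi·19/26)

ω_26^71 = ω_26^19 = -0.1205+0.9927i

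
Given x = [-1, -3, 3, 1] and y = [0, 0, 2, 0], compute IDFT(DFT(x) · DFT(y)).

(x ⊛ y)[n] = Σ(m=0 to 3) x[m] · y[(n-m) mod 4]

Computing each output sample:
(x ⊛ y)[0] = 6
(x ⊛ y)[1] = 2
(x ⊛ y)[2] = -2
(x ⊛ y)[3] = -6

x ⊛ y = [6, 2, -2, -6]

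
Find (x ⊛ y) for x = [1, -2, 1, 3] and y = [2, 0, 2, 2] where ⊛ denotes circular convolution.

(x ⊛ y)[n] = Σ(m=0 to 3) x[m] · y[(n-m) mod 4]

Computing each output sample:
(x ⊛ y)[0] = 0
(x ⊛ y)[1] = 4
(x ⊛ y)[2] = 10
(x ⊛ y)[3] = 4

x ⊛ y = [0, 4, 10, 4]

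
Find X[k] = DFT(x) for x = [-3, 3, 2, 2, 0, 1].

X[k] = Σ(n=0 to 5) x[n] · ω_6^(nk)
where ω_6 = e^(-2πi/6)

Computing each X[k]:
X[0] = 5
X[1] = -4.0000-3.4641i
X[2] = -4
X[3] = -7
X[4] = -4
X[5] = -4.0000+3.4641i

X = [5, -4.0000-3.4641i, -4, -7, -4, -4.0000+3.4641i]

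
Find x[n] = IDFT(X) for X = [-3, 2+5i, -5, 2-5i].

x[n] = (1/4) Σ(k=0 to 3) X[k] · e^(2πikn/4)

Computing each x[n]:
x[0] = -1
x[1] = -2
x[2] = -3
x[3] = 3

x = [-1, -2, -3, 3]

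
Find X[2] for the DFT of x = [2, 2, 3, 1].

X[2] = Σ(n=0 to 3) x[n] · ω_4^(2n) where ω_4 = e^(-2πi/4)
= (2)·ω_4^0 + (2)·ω_4^2 + (3)·ω_4^4 + (1)·ω_4^6

X[2] = 2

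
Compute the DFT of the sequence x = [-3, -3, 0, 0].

X[k] = Σ(n=0 to 3) x[n] · ω_4^(nk)
where ω_4 = e^(-2πi/4)

Computing each X[k]:
X[0] = -6
X[1] = -3+3i
X[2] = 0
X[3] = -3-3i

X = [-6, -3+3i, 0, -3-3i]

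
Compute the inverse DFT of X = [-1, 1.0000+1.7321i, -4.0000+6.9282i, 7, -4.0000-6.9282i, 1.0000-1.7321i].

x[n] = (1/6) Σ(k=0 to 5) X[k] · e^(2πikn/6)

Computing each x[n]:
x[0] = 0
x[1] = -3
x[2] = 3
x[3] = -3
x[4] = 0
x[5] = 2

x = [0, -3, 3, -3, 0, 2]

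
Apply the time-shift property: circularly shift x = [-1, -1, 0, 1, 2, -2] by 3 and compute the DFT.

Time shift by 3: X_shifted[k] = ω_6^(3k) · X[k]
Shifted x = [1, 2, -2, -1, -1, 0]

DFT(x[n-3]) = [-1, 4.5000-0.8660i, 0.5000-2.5981i, -3, 0.5000+2.5981i, 4.5000+0.8660i]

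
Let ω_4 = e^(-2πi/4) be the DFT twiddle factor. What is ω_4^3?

ω_4^3 = e^(-2πi·3/4)
= cos(-2π·3/4) + i·sin(-2π·3/4)
= cos(-6π/4) + i·sin(-6π/4)

ω_4^3 = cos(-6π/4) + i·sin(-6π/4) = 1i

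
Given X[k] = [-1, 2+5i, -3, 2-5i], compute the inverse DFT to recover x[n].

x[n] = (1/4) Σ(k=0 to 3) X[k] · e^(2πikn/4)

Computing each x[n]:
x[0] = 0
x[1] = -2
x[2] = -2
x[3] = 3

x = [0, -2, -2, 3]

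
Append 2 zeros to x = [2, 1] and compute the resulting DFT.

Original 2-point DFT: [3, 1]
Zero-padded 4-point DFT provides frequency interpolation.

DFT_4([x, 0, ...]) = [3, 2-1i, 1, 2+1i]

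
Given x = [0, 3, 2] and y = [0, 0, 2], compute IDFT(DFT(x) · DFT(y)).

(x ⊛ y)[n] = Σ(m=0 to 2) x[m] · y[(n-m) mod 3]

Computing each output sample:
(x ⊛ y)[0] = 6
(x ⊛ y)[1] = 4
(x ⊛ y)[2] = 0

x ⊛ y = [6, 4, 0]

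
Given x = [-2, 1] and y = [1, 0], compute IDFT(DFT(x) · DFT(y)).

(x ⊛ y)[n] = Σ(m=0 to 1) x[m] · y[(n-m) mod 2]

Computing each output sample:
(x ⊛ y)[0] = -2
(x ⊛ y)[1] = 1

x ⊛ y = [-2, 1]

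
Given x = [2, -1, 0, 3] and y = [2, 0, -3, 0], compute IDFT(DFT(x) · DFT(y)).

(x ⊛ y)[n] = Σ(m=0 to 3) x[m] · y[(n-m) mod 4]

Computing each output sample:
(x ⊛ y)[0] = 4
(x ⊛ y)[1] = -11
(x ⊛ y)[2] = -6
(x ⊛ y)[3] = 9

x ⊛ y = [4, -11, -6, 9]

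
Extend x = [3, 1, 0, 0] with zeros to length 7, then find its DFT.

Original 4-point DFT: [4, 3-1i, 2, 3+1i]
Zero-padded 7-point DFT provides frequency interpolation.

DFT_7([x, 0, ...]) = [4, 3.6235-0.7818i, 2.7775-0.9749i, 2.0990-0.4339i, 2.0990+0.4339i, 2.7775+0.9749i, 3.6235+0.7818i]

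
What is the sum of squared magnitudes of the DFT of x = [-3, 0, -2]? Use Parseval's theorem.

Parseval: Σ|x[n]|² = (1/N)Σ|X[k]|², so Σ|X[k]|² = N·Σ|x[n]|² = 3·13.0000

Σ|X[k]|² = N·Σ|x[n]|² = 3·13.0000 = 39.0000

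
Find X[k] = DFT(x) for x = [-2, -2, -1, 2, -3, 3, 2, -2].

X[k] = Σ(n=0 to 7) x[n] · ω_8^(nk)
where ω_8 = e^(-2πi/8)

Computing each X[k]:
X[0] = -3
X[1] = -5.3640+3.7071i
X[2] = -6-1i
X[3] = 7.3640-2.2929i
X[4] = -5
X[5] = 7.3640+2.2929i
X[6] = -6+1i
X[7] = -5.3640-3.7071i

X = [-3, -5.3640+3.7071i, -6-1i, 7.3640-2.2929i, -5, 7.3640+2.2929i, -6+1i, -5.3640-3.7071i]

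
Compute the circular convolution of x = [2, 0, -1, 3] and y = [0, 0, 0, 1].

(x ⊛ y)[n] = Σ(m=0 to 3) x[m] · y[(n-m) mod 4]

Computing each output sample:
(x ⊛ y)[0] = 0
(x ⊛ y)[1] = -1
(x ⊛ y)[2] = 3
(x ⊛ y)[3] = 2

x ⊛ y = [0, -1, 3, 2]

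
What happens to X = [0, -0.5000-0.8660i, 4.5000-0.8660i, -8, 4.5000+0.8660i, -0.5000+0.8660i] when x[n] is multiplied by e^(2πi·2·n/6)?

Modulation property: DFT(ω_6^(-2n)·x[n]) = X[(k-2) mod 6], so circularly shift X by 2 positions.

X[k-2] = [4.5000+0.8660i, -0.5000+0.8660i, 0, -0.5000-0.8660i, 4.5000-0.8660i, -8]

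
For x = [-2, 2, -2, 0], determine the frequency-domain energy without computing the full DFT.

Parseval: Σ|x[n]|² = (1/N)Σ|X[k]|², so Σ|X[k]|² = N·Σ|x[n]|² = 4·12.0000

Σ|X[k]|² = N·Σ|x[n]|² = 4·12.0000 = 48.0000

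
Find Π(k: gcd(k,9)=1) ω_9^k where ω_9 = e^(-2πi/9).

The primitive 9th roots of unity are ω_9^k for k coprime to 9: k ∈ {1, 2, 4, 5, 7, 8}
Their product equals the constant term of the cyclotomic polynomial Φ_9(x) up to sign.
For n ≥ 3, the product of all primitive nth roots of unity is 1. (For n=1 it is 1; for n=2 it is -1.)

1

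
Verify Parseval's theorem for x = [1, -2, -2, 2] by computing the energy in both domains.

Time domain:
Σ|x[n]|² = |1|² + |-2|² + |-2|² + |2|² = 13.0000

Frequency domain:
(1/4)Σ|X[k]|² = (1/4)(|-1|² + |3+4i|² + |-1|² + |3-4i|²) = (1/4)·52.0000 = 13.0000

Both sides agree, confirming Parseval's theorem.

Σ|x[n]|² = (1/N)Σ|X[k]|² = 13.0000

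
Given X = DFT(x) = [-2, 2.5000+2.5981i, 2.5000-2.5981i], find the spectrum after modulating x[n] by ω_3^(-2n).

Modulation property: DFT(ω_3^(-2n)·x[n]) = X[(k-2) mod 3], so circularly shift X by 2 positions.

X[k-2] = [2.5000+2.5981i, 2.5000-2.5981i, -2]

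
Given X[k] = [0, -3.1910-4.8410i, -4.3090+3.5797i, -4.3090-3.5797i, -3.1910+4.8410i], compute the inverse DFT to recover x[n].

x[n] = (1/5) Σ(k=0 to 4) X[k] · e^(2πikn/5)

Computing each x[n]:
x[0] = -3
x[1] = 2
x[2] = 3
x[3] = -2
x[4] = 0

x = [-3, 2, 3, -2, 0]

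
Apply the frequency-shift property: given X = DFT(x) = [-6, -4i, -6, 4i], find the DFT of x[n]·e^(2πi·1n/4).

Modulation property: DFT(ω_4^(-1n)·x[n]) = X[(k-1) mod 4], so circularly shift X by 1 positions.

X[k-1] = [4i, -6, -4i, -6]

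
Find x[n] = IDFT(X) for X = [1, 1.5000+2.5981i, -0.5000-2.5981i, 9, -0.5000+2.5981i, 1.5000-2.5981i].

x[n] = (1/6) Σ(k=0 to 5) X[k] · e^(2πikn/6)

Computing each x[n]:
x[0] = 2
x[1] = -1
x[2] = 0
x[3] = -2
x[4] = 3
x[5] = -1

x = [2, -1, 0, -2, 3, -1]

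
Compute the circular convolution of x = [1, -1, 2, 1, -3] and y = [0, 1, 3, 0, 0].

(x ⊛ y)[n] = Σ(m=0 to 4) x[m] · y[(n-m) mod 5]

Computing each output sample:
(x ⊛ y)[0] = 0
(x ⊛ y)[1] = -8
(x ⊛ y)[2] = 2
(x ⊛ y)[3] = -1
(x ⊛ y)[4] = 7

x ⊛ y = [0, -8, 2, -1, 7]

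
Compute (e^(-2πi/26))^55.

Since ω_26^26 = 1, powers reduce modulo 26.
55 mod 26 = 3
So ω_26^55 = ω_26^3 = e^(-2πi·3/26)

ω_26^55 = ω_26^3 = 0.7485-0.6631i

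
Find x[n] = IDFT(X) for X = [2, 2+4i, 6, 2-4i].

x[n] = (1/4) Σ(k=0 to 3) X[k] · e^(2πikn/4)

Computing each x[n]:
x[0] = 3
x[1] = -3
x[2] = 1
x[3] = 1

x = [3, -3, 1, 1]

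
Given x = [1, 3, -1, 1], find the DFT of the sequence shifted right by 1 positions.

Time shift by 1: X_shifted[k] = ω_4^(1k) · X[k]
Shifted x = [1, 1, 3, -1]

DFT(x[n-1]) = [4, -2-2i, 4, -2+2i]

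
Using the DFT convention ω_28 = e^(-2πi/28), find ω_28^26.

ω_28^26 = e^(-2πi·26/28)
= cos(-2π·26/28) + i·sin(-2π·26/28)
= cos(-52π/28) + i·sin(-52π/28)

ω_28^26 = cos(-52π/28) + i·sin(-52π/28) = 0.9010+0.4339i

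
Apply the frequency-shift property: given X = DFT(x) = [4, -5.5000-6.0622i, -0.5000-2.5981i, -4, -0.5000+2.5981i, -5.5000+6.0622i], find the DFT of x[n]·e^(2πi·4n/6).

Modulation property: DFT(ω_6^(-4n)·x[n]) = X[(k-4) mod 6], so circularly shift X by 4 positions.

X[k-4] = [-0.5000-2.5981i, -4, -0.5000+2.5981i, -5.5000+6.0622i, 4, -5.5000-6.0622i]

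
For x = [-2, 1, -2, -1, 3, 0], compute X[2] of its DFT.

X[2] = Σ(n=0 to 5) x[n] · ω_6^(2n) where ω_6 = e^(-2πi/6)
= (-2)·ω_6^0 + (1)·ω_6^2 + (-2)·ω_6^4 + (-1)·ω_6^6 + (3)·ω_6^8 + (0)·ω_6^10

X[2] = -4.0000-5.1962i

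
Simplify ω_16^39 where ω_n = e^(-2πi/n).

Since ω_16^16 = 1, powers reduce modulo 16.
39 mod 16 = 7
So ω_16^39 = ω_16^7 = e^(-2πi·7/16)

ω_16^39 = ω_16^7 = -0.9239-0.3827i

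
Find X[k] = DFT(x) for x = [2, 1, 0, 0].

X[k] = Σ(n=0 to 3) x[n] · ω_4^(nk)
where ω_4 = e^(-2πi/4)

Computing each X[k]:
X[0] = 3
X[1] = 2-1i
X[2] = 1
X[3] = 2+1i

X = [3, 2-1i, 1, 2+1i]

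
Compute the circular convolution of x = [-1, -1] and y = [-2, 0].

(x ⊛ y)[n] = Σ(m=0 to 1) x[m] · y[(n-m) mod 2]

Computing each output sample:
(x ⊛ y)[0] = 2
(x ⊛ y)[1] = 2

x ⊛ y = [2, 2]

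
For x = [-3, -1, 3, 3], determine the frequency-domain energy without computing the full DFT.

Parseval: Σ|x[n]|² = (1/N)Σ|X[k]|², so Σ|X[k]|² = N·Σ|x[n]|² = 4·28.0000

Σ|X[k]|² = N·Σ|x[n]|² = 4·28.0000 = 112.0000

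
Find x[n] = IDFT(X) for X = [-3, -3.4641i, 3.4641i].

x[n] = (1/3) Σ(k=0 to 2) X[k] · e^(2πikn/3)

Computing each x[n]:
x[0] = -1
x[1] = 1
x[2] = -3

x = [-1, 1, -3]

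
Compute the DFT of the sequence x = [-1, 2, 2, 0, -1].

X[k] = Σ(n=0 to 4) x[n] · ω_5^(nk)
where ω_5 = e^(-2πi/5)

Computing each X[k]:
X[0] = 2
X[1] = -2.3090-4.0287i
X[2] = -1.1910+0.1388i
X[3] = -1.1910-0.1388i
X[4] = -2.3090+4.0287i

X = [2, -2.3090-4.0287i, -1.1910+0.1388i, -1.1910-0.1388i, -2.3090+4.0287i]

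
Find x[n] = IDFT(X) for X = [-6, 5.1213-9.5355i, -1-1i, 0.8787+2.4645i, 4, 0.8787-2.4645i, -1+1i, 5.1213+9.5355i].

x[n] = (1/8) Σ(k=0 to 7) X[k] · e^(2πikn/8)

Computing each x[n]:
x[0] = 1
x[1] = 1
x[2] = 3
x[3] = -1
x[4] = -2
x[5] = -3
x[6] = -3
x[7] = -2

x = [1, 1, 3, -1, -2, -3, -3, -2]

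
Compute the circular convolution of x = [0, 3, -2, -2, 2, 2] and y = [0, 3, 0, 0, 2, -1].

(x ⊛ y)[n] = Σ(m=0 to 5) x[m] · y[(n-m) mod 6]

Computing each output sample:
(x ⊛ y)[0] = -1
(x ⊛ y)[1] = -2
(x ⊛ y)[2] = 15
(x ⊛ y)[3] = -4
(x ⊛ y)[4] = -8
(x ⊛ y)[5] = 12

x ⊛ y = [-1, -2, 15, -4, -8, 12]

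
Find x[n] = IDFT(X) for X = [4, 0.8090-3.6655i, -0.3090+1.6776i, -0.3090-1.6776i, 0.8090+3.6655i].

x[n] = (1/5) Σ(k=0 to 4) X[k] · e^(2πikn/5)

Computing each x[n]:
x[0] = 1
x[1] = 2
x[2] = 2
x[3] = -1
x[4] = 0

x = [1, 2, 2, -1, 0]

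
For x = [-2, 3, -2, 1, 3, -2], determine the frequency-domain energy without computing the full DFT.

Parseval: Σ|x[n]|² = (1/N)Σ|X[k]|², so Σ|X[k]|² = N·Σ|x[n]|² = 6·31.0000

Σ|X[k]|² = N·Σ|x[n]|² = 6·31.0000 = 186.0000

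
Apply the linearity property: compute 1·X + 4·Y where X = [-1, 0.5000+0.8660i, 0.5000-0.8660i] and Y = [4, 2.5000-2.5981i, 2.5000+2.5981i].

By linearity: DFT(1x + 4y) = 1·DFT(x) + 4·DFT(y)
= 1·[-1, 0.5000+0.8660i, 0.5000-0.8660i] + 4·[4, 2.5000-2.5981i, 2.5000+2.5981i]

Computing element-wise:
Z[0] = 1·(-1) + 4·(4) = 15
Z[1] = 1·(0.5000+0.8660i) + 4·(2.5000-2.5981i) = 10.5000-9.5264i
Z[2] = 1·(0.5000-0.8660i) + 4·(2.5000+2.5981i) = 10.5000+9.5264i

DFT(1x + 4y) = 1·X + 4·Y = [15, 10.5000-9.5264i, 10.5000+9.5264i]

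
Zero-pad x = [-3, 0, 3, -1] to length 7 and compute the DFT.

Original 4-point DFT: [-1, -6-1i, 1, -6+1i]
Zero-padded 7-point DFT provides frequency interpolation.

DFT_7([x, 0, ...]) = [-1, -2.7666-2.4909i, -6.3264+0.5198i, -0.9070+3.3204i, -0.9070-3.3204i, -6.3264-0.5198i, -2.7666+2.4909i]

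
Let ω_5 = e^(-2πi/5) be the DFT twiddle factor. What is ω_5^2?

ω_5^2 = e^(-2πi·2/5)
= cos(-2π·2/5) + i·sin(-2π·2/5)
= cos(-4π/5) + i·sin(-4π/5)

ω_5^2 = cos(-4π/5) + i·sin(-4π/5) = -0.8090-0.5878i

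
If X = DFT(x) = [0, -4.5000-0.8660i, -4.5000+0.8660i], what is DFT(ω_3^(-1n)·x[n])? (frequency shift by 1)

Modulation property: DFT(ω_3^(-1n)·x[n]) = X[(k-1) mod 3], so circularly shift X by 1 positions.

X[k-1] = [-4.5000+0.8660i, 0, -4.5000-0.8660i]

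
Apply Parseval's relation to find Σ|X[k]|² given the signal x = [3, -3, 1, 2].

Parseval: Σ|x[n]|² = (1/N)Σ|X[k]|², so Σ|X[k]|² = N·Σ|x[n]|² = 4·23.0000

Σ|X[k]|² = N·Σ|x[n]|² = 4·23.0000 = 92.0000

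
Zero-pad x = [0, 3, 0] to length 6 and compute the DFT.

Original 3-point DFT: [3, -1.5000-2.5981i, -1.5000+2.5981i]
Zero-padded 6-point DFT provides frequency interpolation.

DFT_6([x, 0, ...]) = [3, 1.5000-2.5981i, -1.5000-2.5981i, -3, -1.5000+2.5981i, 1.5000+2.5981i]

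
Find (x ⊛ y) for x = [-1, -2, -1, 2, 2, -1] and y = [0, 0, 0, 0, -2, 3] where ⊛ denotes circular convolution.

(x ⊛ y)[n] = Σ(m=0 to 5) x[m] · y[(n-m) mod 6]

Computing each output sample:
(x ⊛ y)[0] = -4
(x ⊛ y)[1] = -7
(x ⊛ y)[2] = 2
(x ⊛ y)[3] = 8
(x ⊛ y)[4] = -1
(x ⊛ y)[5] = 1

x ⊛ y = [-4, -7, 2, 8, -1, 1]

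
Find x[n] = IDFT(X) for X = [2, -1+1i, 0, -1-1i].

x[n] = (1/4) Σ(k=0 to 3) X[k] · e^(2πikn/4)

Computing each x[n]:
x[0] = 0
x[1] = 0
x[2] = 1
x[3] = 1

x = [0, 0, 1, 1]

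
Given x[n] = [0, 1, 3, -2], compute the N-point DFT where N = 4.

X[k] = Σ(n=0 to 3) x[n] · ω_4^(nk)
where ω_4 = e^(-2πi/4)

Computing each X[k]:
X[0] = 2
X[1] = -3-3i
X[2] = 4
X[3] = -3+3i

X = [2, -3-3i, 4, -3+3i]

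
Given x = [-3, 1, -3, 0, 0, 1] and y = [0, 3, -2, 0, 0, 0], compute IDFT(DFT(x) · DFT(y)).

(x ⊛ y)[n] = Σ(m=0 to 5) x[m] · y[(n-m) mod 6]

Computing each output sample:
(x ⊛ y)[0] = 3
(x ⊛ y)[1] = -11
(x ⊛ y)[2] = 9
(x ⊛ y)[3] = -11
(x ⊛ y)[4] = 6
(x ⊛ y)[5] = 0

x ⊛ y = [3, -11, 9, -11, 6, 0]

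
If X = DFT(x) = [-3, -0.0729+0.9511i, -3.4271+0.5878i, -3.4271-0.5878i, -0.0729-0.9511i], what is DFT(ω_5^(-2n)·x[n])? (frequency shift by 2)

Modulation property: DFT(ω_5^(-2n)·x[n]) = X[(k-2) mod 5], so circularly shift X by 2 positions.

X[k-2] = [-3.4271-0.5878i, -0.0729-0.9511i, -3, -0.0729+0.9511i, -3.4271+0.5878i]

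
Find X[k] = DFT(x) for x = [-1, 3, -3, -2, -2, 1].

X[k] = Σ(n=0 to 5) x[n] · ω_6^(nk)
where ω_6 = e^(-2πi/6)

Computing each X[k]:
X[0] = -4
X[1] = 5.5000-0.8660i
X[2] = -2.5000-2.5981i
X[3] = -8
X[4] = -2.5000+2.5981i
X[5] = 5.5000+0.8660i

X = [-4, 5.5000-0.8660i, -2.5000-2.5981i, -8, -2.5000+2.5981i, 5.5000+0.8660i]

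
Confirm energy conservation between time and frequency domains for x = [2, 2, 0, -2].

Time domain:
Σ|x[n]|² = |2|² + |2|² + |0|² + |-2|² = 12.0000

Frequency domain:
(1/4)Σ|X[k]|² = (1/4)(|2|² + |2-4i|² + |2|² + |2+4i|²) = (1/4)·48.0000 = 12.0000

Both sides agree, confirming Parseval's theorem.

Σ|x[n]|² = (1/N)Σ|X[k]|² = 12.0000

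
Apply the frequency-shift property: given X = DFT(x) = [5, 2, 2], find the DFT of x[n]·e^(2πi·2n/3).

Modulation property: DFT(ω_3^(-2n)·x[n]) = X[(k-2) mod 3], so circularly shift X by 2 positions.

X[k-2] = [2, 2, 5]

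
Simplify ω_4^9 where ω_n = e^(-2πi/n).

Since ω_4^4 = 1, powers reduce modulo 4.
9 mod 4 = 1
So ω_4^9 = ω_4^1 = e^(-2πi·1/4)

ω_4^9 = ω_4^1 = -1i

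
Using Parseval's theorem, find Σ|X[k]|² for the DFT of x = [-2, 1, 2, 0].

Parseval: Σ|x[n]|² = (1/N)Σ|X[k]|², so Σ|X[k]|² = N·Σ|x[n]|² = 4·9.0000

Σ|X[k]|² = N·Σ|x[n]|² = 4·9.0000 = 36.0000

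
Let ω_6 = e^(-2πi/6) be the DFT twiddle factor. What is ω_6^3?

ω_6^3 = e^(-2πi·3/6)
= cos(-2π·3/6) + i·sin(-2π·3/6)
= cos(-6π/6) + i·sin(-6π/6)

ω_6^3 = cos(-6π/6) + i·sin(-6π/6) = -1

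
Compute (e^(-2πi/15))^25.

Since ω_15^15 = 1, powers reduce modulo 15.
25 mod 15 = 10
So ω_15^25 = ω_15^10 = e^(-2πi·10/15)

ω_15^25 = ω_15^10 = -0.5000+0.8660i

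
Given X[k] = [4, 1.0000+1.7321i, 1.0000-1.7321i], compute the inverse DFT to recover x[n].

x[n] = (1/3) Σ(k=0 to 2) X[k] · e^(2πikn/3)

Computing each x[n]:
x[0] = 2
x[1] = 0
x[2] = 2

x = [2, 0, 2]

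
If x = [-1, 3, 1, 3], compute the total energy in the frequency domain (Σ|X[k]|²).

Parseval: Σ|x[n]|² = (1/N)Σ|X[k]|², so Σ|X[k]|² = N·Σ|x[n]|² = 4·20.0000

Σ|X[k]|² = N·Σ|x[n]|² = 4·20.0000 = 80.0000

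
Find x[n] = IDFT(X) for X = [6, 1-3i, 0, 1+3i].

x[n] = (1/4) Σ(k=0 to 3) X[k] · e^(2πikn/4)

Computing each x[n]:
x[0] = 2
x[1] = 3
x[2] = 1
x[3] = 0

x = [2, 3, 1, 0]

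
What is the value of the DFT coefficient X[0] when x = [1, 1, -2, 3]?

X[0] = Σ(n=0 to 3) x[n] · ω_4^0 = Σ x[n]
= (1) + (1) + (-2) + (3)

X[0] = 3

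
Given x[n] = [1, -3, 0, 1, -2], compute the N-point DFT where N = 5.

X[k] = Σ(n=0 to 4) x[n] · ω_5^(nk)
where ω_5 = e^(-2πi/5)

Computing each X[k]:
X[0] = -3
X[1] = -1.3541+1.5388i
X[2] = 5.3541-0.3633i
X[3] = 5.3541+0.3633i
X[4] = -1.3541-1.5388i

X = [-3, -1.3541+1.5388i, 5.3541-0.3633i, 5.3541+0.3633i, -1.3541-1.5388i]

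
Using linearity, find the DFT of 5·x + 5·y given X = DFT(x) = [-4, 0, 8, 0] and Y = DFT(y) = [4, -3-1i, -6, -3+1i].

By linearity: DFT(5x + 5y) = 5·DFT(x) + 5·DFT(y)
= 5·[-4, 0, 8, 0] + 5·[4, -3-1i, -6, -3+1i]

Computing element-wise:
Z[0] = 5·(-4) + 5·(4) = 0
Z[1] = 5·(0) + 5·(-3-1i) = -15-5i
Z[2] = 5·(8) + 5·(-6) = 10
Z[3] = 5·(0) + 5·(-3+1i) = -15+5i

DFT(5x + 5y) = 5·X + 5·Y = [0, -15-5i, 10, -15+5i]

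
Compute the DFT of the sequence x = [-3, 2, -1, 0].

X[k] = Σ(n=0 to 3) x[n] · ω_4^(nk)
where ω_4 = e^(-2πi/4)

Computing each X[k]:
X[0] = -2
X[1] = -2-2i
X[2] = -6
X[3] = -2+2i

X = [-2, -2-2i, -6, -2+2i]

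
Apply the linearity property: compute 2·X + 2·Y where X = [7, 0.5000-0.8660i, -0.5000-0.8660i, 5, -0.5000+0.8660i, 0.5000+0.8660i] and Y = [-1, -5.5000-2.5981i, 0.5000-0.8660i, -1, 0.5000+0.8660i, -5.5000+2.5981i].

By linearity: DFT(2x + 2y) = 2·DFT(x) + 2·DFT(y)
= 2·[7, 0.5000-0.8660i, -0.5000-0.8660i, 5, -0.5000+0.8660i, 0.5000+0.8660i] + 2·[-1, -5.5000-2.5981i, 0.5000-0.8660i, -1, 0.5000+0.8660i, -5.5000+2.5981i]

Computing element-wise:
Z[0] = 2·(7) + 2·(-1) = 12
Z[1] = 2·(0.5000-0.8660i) + 2·(-5.5000-2.5981i) = -10.0000-6.9282i
Z[2] = 2·(-0.5000-0.8660i) + 2·(0.5000-0.8660i) = -3.4640i
Z[3] = 2·(5) + 2·(-1) = 8
Z[4] = 2·(-0.5000+0.8660i) + 2·(0.5000+0.8660i) = 3.4640i
Z[5] = 2·(0.5000+0.8660i) + 2·(-5.5000+2.5981i) = -10.0000+6.9282i

DFT(2x + 2y) = 2·X + 2·Y = [12, -10.0000-6.9282i, -3.4640i, 8, 3.4640i, -10.0000+6.9282i]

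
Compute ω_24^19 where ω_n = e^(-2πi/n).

ω_24^19 = e^(-2πi·19/24)
= cos(-2π·19/24) + i·sin(-2π·19/24)
= cos(-38π/24) + i·sin(-38π/24)

ω_24^19 = cos(-38π/24) + i·sin(-38π/24) = 0.2588+0.9659i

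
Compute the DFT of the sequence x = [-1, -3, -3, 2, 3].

X[k] = Σ(n=0 to 4) x[n] · ω_5^(nk)
where ω_5 = e^(-2πi/5)

Computing each X[k]:
X[0] = -2
X[1] = -0.1910+8.6453i
X[2] = -1.3090-1.2286i
X[3] = -1.3090+1.2286i
X[4] = -0.1910-8.6453i

X = [-2, -0.1910+8.6453i, -1.3090-1.2286i, -1.3090+1.2286i, -0.1910-8.6453i]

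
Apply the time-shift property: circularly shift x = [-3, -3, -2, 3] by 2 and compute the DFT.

Time shift by 2: X_shifted[k] = ω_4^(2k) · X[k]
Shifted x = [-2, 3, -3, -3]

DFT(x[n-2]) = [-5, 1-6i, -5, 1+6i]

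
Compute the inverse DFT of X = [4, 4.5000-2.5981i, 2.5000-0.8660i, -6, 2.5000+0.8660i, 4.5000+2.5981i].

x[n] = (1/6) Σ(k=0 to 5) X[k] · e^(2πikn/6)

Computing each x[n]:
x[0] = 2
x[1] = 3
x[2] = -1
x[3] = 1
x[4] = -2
x[5] = 1

x = [2, 3, -1, 1, -2, 1]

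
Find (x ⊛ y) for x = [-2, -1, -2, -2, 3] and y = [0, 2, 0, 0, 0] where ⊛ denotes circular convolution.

(x ⊛ y)[n] = Σ(m=0 to 4) x[m] · y[(n-m) mod 5]

Computing each output sample:
(x ⊛ y)[0] = 6
(x ⊛ y)[1] = -4
(x ⊛ y)[2] = -2
(x ⊛ y)[3] = -4
(x ⊛ y)[4] = -4

x ⊛ y = [6, -4, -2, -4, -4]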